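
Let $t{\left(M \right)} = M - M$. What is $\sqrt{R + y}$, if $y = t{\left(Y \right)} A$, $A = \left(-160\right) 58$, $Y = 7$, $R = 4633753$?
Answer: $\sqrt{4633753} \approx 2152.6$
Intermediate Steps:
$A = -9280$
$t{\left(M \right)} = 0$
$y = 0$ ($y = 0 \left(-9280\right) = 0$)
$\sqrt{R + y} = \sqrt{4633753 + 0} = \sqrt{4633753}$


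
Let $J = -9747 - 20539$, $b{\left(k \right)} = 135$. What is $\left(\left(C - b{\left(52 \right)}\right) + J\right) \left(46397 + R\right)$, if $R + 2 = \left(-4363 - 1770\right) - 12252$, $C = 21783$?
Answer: $-241950380$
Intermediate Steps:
$R = -18387$ ($R = -2 - 18385 = -18387$)
$J = -30286$
$\left(\left(C - b{\left(52 \right)}\right) + J\right) \left(46397 + R\right) = \left(\left(21783 - 135\right) - 30286\right) \left(46397 - 18387\right) = \left(\left(21783 - 135\right) - 30286\right) 28010 = \left(21648 - 30286\right) 28010 = \left(-8638\right) 28010 = -241950380$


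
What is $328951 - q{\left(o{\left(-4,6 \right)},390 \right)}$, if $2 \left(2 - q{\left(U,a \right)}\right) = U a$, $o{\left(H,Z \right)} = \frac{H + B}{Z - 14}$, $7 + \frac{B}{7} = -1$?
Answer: $\frac{660823}{2} \approx 3.3041 \cdot 10^{5}$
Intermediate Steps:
$B = -56$ ($B = -49 + 7 \left(-1\right) = -49 - 7 = -56$)
$o{\left(H,Z \right)} = \frac{-56 + H}{-14 + Z}$ ($o{\left(H,Z \right)} = \frac{H - 56}{Z - 14} = \frac{-56 + H}{-14 + Z}$)
$q{\left(U,a \right)} = 2 - \frac{U a}{2}$
$328951 - q{\left(o{\left(-4,6 \right)},390 \right)} = 328951 - \left(2 - \frac{1}{2} \frac{-56 - 4}{-14 + 6} \cdot 390\right) = 328951 - \left(2 - \frac{1}{2} \frac{1}{-8} \left(-60\right) 390\right) = 328951 - \left(2 - \frac{1}{2} \left(\left(- \frac{1}{8}\right) \left(-60\right)\right) 390\right) = 328951 - \left(2 - \frac{15}{4} \cdot 390\right) = 328951 - \left(2 - \frac{2925}{2}\right) = 328951 - - \frac{2921}{2} = 328951 + \frac{2921}{2} = \frac{660823}{2}$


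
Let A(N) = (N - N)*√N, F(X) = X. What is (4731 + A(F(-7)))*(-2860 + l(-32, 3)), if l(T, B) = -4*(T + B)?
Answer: -12981864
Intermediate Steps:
l(T, B) = -4*B - 4*T (l(T, B) = -4*(B + T) = -4*B - 4*T)
A(N) = 0 (A(N) = 0*√N = 0)
(4731 + A(F(-7)))*(-2860 + l(-32, 3)) = (4731 + 0)*(-2860 + (-4*3 - 4*(-32))) = 4731*(-2860 + (-12 + 128)) = 4731*(-2860 + 116) = 4731*(-2744) = -12981864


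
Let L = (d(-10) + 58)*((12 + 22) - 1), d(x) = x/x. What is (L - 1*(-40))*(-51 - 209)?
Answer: -516620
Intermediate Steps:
d(x) = 1
L = 1947 (L = (1 + 58)*((12 + 22) - 1) = 59*(34 - 1) = 59*33 = 1947)
(L - 1*(-40))*(-51 - 209) = (1947 - 1*(-40))*(-51 - 209) = (1947 + 40)*(-260) = 1987*(-260) = -516620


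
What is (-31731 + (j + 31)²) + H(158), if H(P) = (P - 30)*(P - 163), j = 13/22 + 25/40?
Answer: -242643799/7744 ≈ -31333.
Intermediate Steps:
j = 107/88 (j = 13*(1/22) + 25*(1/40) = 13/22 + 5/8 = 107/88 ≈ 1.2159)
H(P) = (-163 + P)*(-30 + P) (H(P) = (-30 + P)*(-163 + P) = (-163 + P)*(-30 + P))
(-31731 + (j + 31)²) + H(158) = (-31731 + (107/88 + 31)²) + (4890 + 158² - 193*158) = (-31731 + (2835/88)²) + (4890 + 24964 - 30494) = (-31731 + 8037225/7744) - 640 = -237687639/7744 - 640 = -242643799/7744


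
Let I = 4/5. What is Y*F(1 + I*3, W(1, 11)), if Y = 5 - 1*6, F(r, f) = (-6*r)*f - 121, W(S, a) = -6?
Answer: -7/5 ≈ -1.4000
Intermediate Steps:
I = 4/5 (I = 4*(1/5) = 4/5 ≈ 0.80000)
F(r, f) = -121 - 6*f*r (F(r, f) = -6*f*r - 121 = -121 - 6*f*r)
Y = -1 (Y = 5 - 6 = -1)
Y*F(1 + I*3, W(1, 11)) = -(-121 - 6*(-6)*(1 + (4/5)*3)) = -(-121 - 6*(-6)*(1 + 12/5)) = -(-121 - 6*(-6)*17/5) = -(-121 + 612/5) = -1*7/5 = -7/5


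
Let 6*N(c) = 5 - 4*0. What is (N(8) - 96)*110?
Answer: -31405/3 ≈ -10468.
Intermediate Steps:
N(c) = 5/6 (N(c) = (5 - 4*0)/6 = (5 + 0)/6 = (1/6)*5 = 5/6)
(N(8) - 96)*110 = (5/6 - 96)*110 = -571/6*110 = -31405/3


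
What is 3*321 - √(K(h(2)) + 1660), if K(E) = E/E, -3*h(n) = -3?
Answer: 963 - √1661 ≈ 922.24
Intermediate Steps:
h(n) = 1 (h(n) = -⅓*(-3) = 1)
K(E) = 1
3*321 - √(K(h(2)) + 1660) = 3*321 - √(1 + 1660) = 963 - √1661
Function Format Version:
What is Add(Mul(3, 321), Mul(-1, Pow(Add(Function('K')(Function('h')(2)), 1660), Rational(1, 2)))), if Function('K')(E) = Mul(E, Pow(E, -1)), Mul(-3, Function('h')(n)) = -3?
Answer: Add(963, Mul(-1, Pow(1661, Rational(1, 2)))) ≈ 922.24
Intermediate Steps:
Function('h')(n) = 1 (Function('h')(n) = Mul(Rational(-1, 3), -3) = 1)
Function('K')(E) = 1
Add(Mul(3, 321), Mul(-1, Pow(Add(Function('K')(Function('h')(2)), 1660), Rational(1, 2)))) = Add(Mul(3, 321), Mul(-1, Pow(Add(1, 1660), Rational(1, 2)))) = Add(963, Mul(-1, Pow(1661, Rational(1, 2))))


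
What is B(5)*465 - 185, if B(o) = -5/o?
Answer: -650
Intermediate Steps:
B(5)*465 - 185 = -5/5*465 - 185 = -5*⅕*465 - 185 = -1*465 - 185 = -465 - 185 = -650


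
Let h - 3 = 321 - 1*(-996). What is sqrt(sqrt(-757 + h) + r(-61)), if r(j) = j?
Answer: sqrt(-61 + sqrt(563)) ≈ 6.1051*I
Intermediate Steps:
h = 1320 (h = 3 + (321 - 1*(-996)) = 3 + (321 + 996) = 3 + 1317 = 1320)
sqrt(sqrt(-757 + h) + r(-61)) = sqrt(sqrt(-757 + 1320) - 61) = sqrt(sqrt(563) - 61) = sqrt(-61 + sqrt(563))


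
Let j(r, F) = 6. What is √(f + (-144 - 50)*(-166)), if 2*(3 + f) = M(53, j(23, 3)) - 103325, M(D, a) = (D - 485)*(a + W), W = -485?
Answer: √336010/2 ≈ 289.83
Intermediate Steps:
M(D, a) = (-485 + D)*(-485 + a) (M(D, a) = (D - 485)*(a - 485) = (-485 + D)*(-485 + a))
f = 103597/2 (f = -3 + ((235225 - 485*53 - 485*6 + 53*6) - 103325)/2 = -3 + ((235225 - 25705 - 2910 + 318) - 103325)/2 = -3 + (206928 - 103325)/2 = -3 + (½)*103603 = -3 + 103603/2 = 103597/2 ≈ 51799.)
√(f + (-144 - 50)*(-166)) = √(103597/2 + (-144 - 50)*(-166)) = √(103597/2 - 194*(-166)) = √(103597/2 + 32204) = √(168005/2) = √336010/2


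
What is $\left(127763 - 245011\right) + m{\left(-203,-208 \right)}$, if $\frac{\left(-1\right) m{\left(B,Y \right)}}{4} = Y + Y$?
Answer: $-115584$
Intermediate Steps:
$m{\left(B,Y \right)} = - 8 Y$ ($m{\left(B,Y \right)} = - 4 \left(Y + Y\right) = - 4 \cdot 2 Y = - 8 Y$)
$\left(127763 - 245011\right) + m{\left(-203,-208 \right)} = \left(127763 - 245011\right) - -1664 = -117248 + 1664 = -115584$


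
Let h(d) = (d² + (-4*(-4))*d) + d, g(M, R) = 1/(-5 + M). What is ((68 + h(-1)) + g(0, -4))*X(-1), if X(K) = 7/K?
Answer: -1813/5 ≈ -362.60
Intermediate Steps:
h(d) = d² + 17*d (h(d) = (d² + 16*d) + d = d² + 17*d)
((68 + h(-1)) + g(0, -4))*X(-1) = ((68 - (17 - 1)) + 1/(-5 + 0))*(7/(-1)) = ((68 - 1*16) + 1/(-5))*(7*(-1)) = ((68 - 16) - ⅕)*(-7) = (52 - ⅕)*(-7) = (259/5)*(-7) = -1813/5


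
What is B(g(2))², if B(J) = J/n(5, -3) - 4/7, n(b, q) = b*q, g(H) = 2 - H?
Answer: 16/49 ≈ 0.32653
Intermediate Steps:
B(J) = -4/7 - J/15 (B(J) = J/((5*(-3))) - 4/7 = J/(-15) - 4*⅐ = J*(-1/15) - 4/7 = -J/15 - 4/7 = -4/7 - J/15)
B(g(2))² = (-4/7 - (2 - 1*2)/15)² = (-4/7 - (2 - 2)/15)² = (-4/7 - 1/15*0)² = (-4/7 + 0)² = (-4/7)² = 16/49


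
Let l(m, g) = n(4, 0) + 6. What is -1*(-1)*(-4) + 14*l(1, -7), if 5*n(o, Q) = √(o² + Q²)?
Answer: 456/5 ≈ 91.200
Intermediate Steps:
n(o, Q) = √(Q² + o²)/5 (n(o, Q) = √(o² + Q²)/5 = √(Q² + o²)/5)
l(m, g) = 34/5 (l(m, g) = √(0² + 4²)/5 + 6 = √(0 + 16)/5 + 6 = √16/5 + 6 = (⅕)*4 + 6 = ⅘ + 6 = 34/5)
-1*(-1)*(-4) + 14*l(1, -7) = -1*(-1)*(-4) + 14*(34/5) = 1*(-4) + 476/5 = -4 + 476/5 = 456/5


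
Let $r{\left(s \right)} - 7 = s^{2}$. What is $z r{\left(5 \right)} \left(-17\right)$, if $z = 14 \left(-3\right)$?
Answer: $22848$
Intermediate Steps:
$r{\left(s \right)} = 7 + s^{2}$
$z = -42$
$z r{\left(5 \right)} \left(-17\right) = - 42 \left(7 + 5^{2}\right) \left(-17\right) = - 42 \left(7 + 25\right) \left(-17\right) = \left(-42\right) 32 \left(-17\right) = \left(-1344\right) \left(-17\right) = 22848$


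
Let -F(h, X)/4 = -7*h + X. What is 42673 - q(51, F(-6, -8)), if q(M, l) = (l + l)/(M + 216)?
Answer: 11393963/267 ≈ 42674.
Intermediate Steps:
F(h, X) = -4*X + 28*h (F(h, X) = -4*(-7*h + X) = -4*(X - 7*h) = -4*X + 28*h)
q(M, l) = 2*l/(216 + M) (q(M, l) = (2*l)/(216 + M) = 2*l/(216 + M))
42673 - q(51, F(-6, -8)) = 42673 - 2*(-4*(-8) + 28*(-6))/(216 + 51) = 42673 - 2*(32 - 168)/267 = 42673 - 2*(-136)/267 = 42673 - 1*(-272/267) = 42673 + 272/267 = 11393963/267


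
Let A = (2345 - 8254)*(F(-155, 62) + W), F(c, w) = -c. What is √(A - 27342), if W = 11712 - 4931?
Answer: I*√41012166 ≈ 6404.1*I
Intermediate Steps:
W = 6781
A = -40984824 (A = (2345 - 8254)*(-1*(-155) + 6781) = -5909*(155 + 6781) = -5909*6936 = -40984824)
√(A - 27342) = √(-40984824 - 27342) = √(-41012166) = I*√41012166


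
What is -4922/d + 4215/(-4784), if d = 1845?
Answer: -31323523/8826480 ≈ -3.5488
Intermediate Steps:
-4922/d + 4215/(-4784) = -4922/1845 + 4215/(-4784) = -4922*1/1845 + 4215*(-1/4784) = -4922/1845 - 4215/4784 = -31323523/8826480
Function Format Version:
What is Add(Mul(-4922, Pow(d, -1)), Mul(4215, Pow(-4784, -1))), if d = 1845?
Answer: Rational(-31323523, 8826480) ≈ -3.5488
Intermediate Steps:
Add(Mul(-4922, Pow(d, -1)), Mul(4215, Pow(-4784, -1))) = Add(Mul(-4922, Pow(1845, -1)), Mul(4215, Pow(-4784, -1))) = Add(Mul(-4922, Rational(1, 1845)), Mul(4215, Rational(-1, 4784))) = Add(Rational(-4922, 1845), Rational(-4215, 4784)) = Rational(-31323523, 8826480)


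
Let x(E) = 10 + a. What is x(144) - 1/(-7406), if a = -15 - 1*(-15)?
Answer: 74061/7406 ≈ 10.000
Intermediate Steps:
a = 0 (a = -15 + 15 = 0)
x(E) = 10 (x(E) = 10 + 0 = 10)
x(144) - 1/(-7406) = 10 - 1/(-7406) = 10 - 1*(-1/7406) = 10 + 1/7406 = 74061/7406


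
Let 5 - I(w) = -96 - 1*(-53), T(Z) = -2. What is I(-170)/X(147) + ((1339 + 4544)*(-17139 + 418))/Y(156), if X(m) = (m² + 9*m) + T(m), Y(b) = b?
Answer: -375935984417/596180 ≈ -6.3058e+5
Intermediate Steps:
I(w) = 48 (I(w) = 5 - (-96 - 1*(-53)) = 5 - (-96 + 53) = 5 - 1*(-43) = 5 + 43 = 48)
X(m) = -2 + m² + 9*m (X(m) = (m² + 9*m) - 2 = -2 + m² + 9*m)
I(-170)/X(147) + ((1339 + 4544)*(-17139 + 418))/Y(156) = 48/(-2 + 147² + 9*147) + ((1339 + 4544)*(-17139 + 418))/156 = 48/(-2 + 21609 + 1323) + (5883*(-16721))*(1/156) = 48/22930 - 98369643*1/156 = 48*(1/22930) - 32789881/52 = 24/11465 - 32789881/52 = -375935984417/596180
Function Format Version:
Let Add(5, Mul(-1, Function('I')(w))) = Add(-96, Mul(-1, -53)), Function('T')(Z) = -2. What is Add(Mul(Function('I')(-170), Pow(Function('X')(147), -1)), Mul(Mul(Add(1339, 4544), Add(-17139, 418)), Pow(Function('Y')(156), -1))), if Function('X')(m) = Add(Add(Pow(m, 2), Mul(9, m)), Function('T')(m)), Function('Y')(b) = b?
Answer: Rational(-375935984417, 596180) ≈ -6.3058e+5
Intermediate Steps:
Function('I')(w) = 48 (Function('I')(w) = Add(5, Mul(-1, Add(-96, Mul(-1, -53)))) = Add(5, Mul(-1, Add(-96, 53))) = Add(5, Mul(-1, -43)) = Add(5, 43) = 48)
Function('X')(m) = Add(-2, Pow(m, 2), Mul(9, m)) (Function('X')(m) = Add(Add(Pow(m, 2), Mul(9, m)), -2) = Add(-2, Pow(m, 2), Mul(9, m)))
Add(Mul(Function('I')(-170), Pow(Function('X')(147), -1)), Mul(Mul(Add(1339, 4544), Add(-17139, 418)), Pow(Function('Y')(156), -1))) = Add(Mul(48, Pow(Add(-2, Pow(147, 2), Mul(9, 147)), -1)), Mul(Mul(Add(1339, 4544), Add(-17139, 418)), Pow(156, -1))) = Add(Mul(48, Pow(Add(-2, 21609, 1323), -1)), Mul(Mul(5883, -16721), Rational(1, 156))) = Add(Mul(48, Pow(22930, -1)), Mul(-98369643, Rational(1, 156))) = Add(Mul(48, Rational(1, 22930)), Rational(-32789881, 52)) = Add(Rational(24, 11465), Rational(-32789881, 52)) = Rational(-375935984417, 596180)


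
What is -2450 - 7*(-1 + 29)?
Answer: -2646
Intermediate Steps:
-2450 - 7*(-1 + 29) = -2450 - 7*28 = -2450 - 1*196 = -2450 - 196 = -2646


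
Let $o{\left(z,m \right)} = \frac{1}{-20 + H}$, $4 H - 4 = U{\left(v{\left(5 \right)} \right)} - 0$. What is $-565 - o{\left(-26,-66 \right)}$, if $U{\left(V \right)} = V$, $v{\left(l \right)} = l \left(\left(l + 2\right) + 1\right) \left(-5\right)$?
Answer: $- \frac{38984}{69} \approx -564.99$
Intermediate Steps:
$v{\left(l \right)} = - 5 l \left(3 + l\right)$ ($v{\left(l \right)} = l \left(\left(2 + l\right) + 1\right) \left(-5\right) = l \left(3 + l\right) \left(-5\right) = - 5 l \left(3 + l\right)$)
$H = -49$ ($H = 1 + \frac{\left(-5\right) 5 \left(3 + 5\right) - 0}{4} = 1 + \frac{\left(-5\right) 5 \cdot 8 + 0}{4} = 1 + \frac{-200 + 0}{4} = 1 + \frac{1}{4} \left(-200\right) = 1 - 50 = -49$)
$o{\left(z,m \right)} = - \frac{1}{69}$ ($o{\left(z,m \right)} = \frac{1}{-20 - 49} = \frac{1}{-69} = - \frac{1}{69}$)
$-565 - o{\left(-26,-66 \right)} = -565 - - \frac{1}{69} = -565 + \frac{1}{69} = - \frac{38984}{69}$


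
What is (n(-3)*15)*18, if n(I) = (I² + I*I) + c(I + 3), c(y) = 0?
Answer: 4860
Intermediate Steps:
n(I) = 2*I² (n(I) = (I² + I*I) + 0 = (I² + I²) + 0 = 2*I² + 0 = 2*I²)
(n(-3)*15)*18 = ((2*(-3)²)*15)*18 = ((2*9)*15)*18 = (18*15)*18 = 270*18 = 4860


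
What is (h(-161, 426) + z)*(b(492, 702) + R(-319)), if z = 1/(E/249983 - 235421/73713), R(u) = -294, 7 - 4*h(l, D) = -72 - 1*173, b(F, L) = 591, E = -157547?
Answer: 1312988625805131/70464509854 ≈ 18633.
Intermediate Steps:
h(l, D) = 63 (h(l, D) = 7/4 - (-72 - 1*173)/4 = 7/4 - (-72 - 173)/4 = 7/4 - ¼*(-245) = 7/4 + 245/4 = 63)
z = -18426996879/70464509854 (z = 1/(-157547/249983 - 235421/73713) = 1/(-70464509854/18426996879) = -18426996879/70464509854 ≈ -0.26151)
(h(-161, 426) + z)*(b(492, 702) + R(-319)) = (63 - 18426996879/70464509854)*(591 - 294) = (4420837123923/70464509854)*297 = 1312988625805131/70464509854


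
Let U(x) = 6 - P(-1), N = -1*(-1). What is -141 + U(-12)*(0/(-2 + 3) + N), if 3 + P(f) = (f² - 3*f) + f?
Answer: -135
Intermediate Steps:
N = 1
P(f) = -3 + f² - 2*f (P(f) = -3 + ((f² - 3*f) + f) = -3 + (f² - 2*f) = -3 + f² - 2*f)
U(x) = 6 (U(x) = 6 - (-3 + (-1)² - 2*(-1)) = 6 - (-3 + 1 + 2) = 6 - 1*0 = 6 + 0 = 6)
-141 + U(-12)*(0/(-2 + 3) + N) = -141 + 6*(0/(-2 + 3) + 1) = -141 + 6*(0/1 + 1) = -141 + 6*(0*1 + 1) = -141 + 6*(0 + 1) = -141 + 6*1 = -141 + 6 = -135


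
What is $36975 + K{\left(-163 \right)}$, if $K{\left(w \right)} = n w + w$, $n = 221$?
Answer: $789$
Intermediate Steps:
$K{\left(w \right)} = 222 w$ ($K{\left(w \right)} = 221 w + w = 222 w$)
$36975 + K{\left(-163 \right)} = 36975 + 222 \left(-163\right) = 36975 - 36186 = 789$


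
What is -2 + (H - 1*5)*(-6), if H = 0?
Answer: 28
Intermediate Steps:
-2 + (H - 1*5)*(-6) = -2 + (0 - 1*5)*(-6) = -2 + (0 - 5)*(-6) = -2 - 5*(-6) = -2 + 30 = 28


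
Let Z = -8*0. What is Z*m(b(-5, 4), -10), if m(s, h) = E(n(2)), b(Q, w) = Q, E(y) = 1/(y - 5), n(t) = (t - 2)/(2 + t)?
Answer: 0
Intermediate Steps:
n(t) = (-2 + t)/(2 + t)
E(y) = 1/(-5 + y)
m(s, h) = -⅕ (m(s, h) = 1/(-5 + (-2 + 2)/(2 + 2)) = 1/(-5 + 0/4) = 1/(-5 + (¼)*0) = 1/(-5 + 0) = 1/(-5) = -⅕)
Z = 0
Z*m(b(-5, 4), -10) = 0*(-⅕) = 0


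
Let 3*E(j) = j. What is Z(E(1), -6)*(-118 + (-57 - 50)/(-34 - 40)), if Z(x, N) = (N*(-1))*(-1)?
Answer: 25875/37 ≈ 699.32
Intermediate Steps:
E(j) = j/3
Z(x, N) = N (Z(x, N) = -N*(-1) = N)
Z(E(1), -6)*(-118 + (-57 - 50)/(-34 - 40)) = -6*(-118 + (-57 - 50)/(-34 - 40)) = -6*(-118 - 107/(-74)) = -6*(-118 - 107*(-1/74)) = -6*(-118 + 107/74) = -6*(-8625/74) = 25875/37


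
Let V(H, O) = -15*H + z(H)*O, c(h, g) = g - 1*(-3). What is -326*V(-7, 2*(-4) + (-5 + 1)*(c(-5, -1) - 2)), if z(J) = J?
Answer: -52486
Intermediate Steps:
c(h, g) = 3 + g (c(h, g) = g + 3 = 3 + g)
V(H, O) = -15*H + H*O
-326*V(-7, 2*(-4) + (-5 + 1)*(c(-5, -1) - 2)) = -(-2282)*(-15 + (2*(-4) + (-5 + 1)*((3 - 1) - 2))) = -(-2282)*(-15 + (-8 - 4*(2 - 2))) = -(-2282)*(-15 + (-8 - 4*0)) = -(-2282)*(-15 + (-8 + 0)) = -(-2282)*(-15 - 8) = -(-2282)*(-23) = -326*161 = -52486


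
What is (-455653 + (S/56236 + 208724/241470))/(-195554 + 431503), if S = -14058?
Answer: -220980128314327/114429424588110 ≈ -1.9311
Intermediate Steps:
(-455653 + (S/56236 + 208724/241470))/(-195554 + 431503) = (-455653 + (-14058/56236 + 208724/241470))/(-195554 + 431503) = (-455653 + (-14058*1/56236 + 208724*(1/241470)))/235949 = (-455653 + (-7029/28118 + 104362/120735))*(1/235949) = (-455653 + 2085804401/3394826730)*(1/235949) = -1546860898200289/3394826730*1/235949 = -220980128314327/114429424588110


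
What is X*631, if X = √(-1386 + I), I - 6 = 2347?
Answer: 631*√967 ≈ 19622.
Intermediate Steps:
I = 2353 (I = 6 + 2347 = 2353)
X = √967 (X = √(-1386 + 2353) = √967 ≈ 31.097)
X*631 = √967*631 = 631*√967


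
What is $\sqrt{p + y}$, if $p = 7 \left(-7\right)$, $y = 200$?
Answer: $\sqrt{151} \approx 12.288$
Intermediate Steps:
$p = -49$
$\sqrt{p + y} = \sqrt{-49 + 200} = \sqrt{151}$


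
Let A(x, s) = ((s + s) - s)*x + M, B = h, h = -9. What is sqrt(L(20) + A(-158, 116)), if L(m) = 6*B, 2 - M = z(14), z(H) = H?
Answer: I*sqrt(18394) ≈ 135.62*I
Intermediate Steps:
B = -9
M = -12 (M = 2 - 1*14 = 2 - 14 = -12)
A(x, s) = -12 + s*x (A(x, s) = ((s + s) - s)*x - 12 = (2*s - s)*x - 12 = s*x - 12 = -12 + s*x)
L(m) = -54 (L(m) = 6*(-9) = -54)
sqrt(L(20) + A(-158, 116)) = sqrt(-54 + (-12 + 116*(-158))) = sqrt(-54 + (-12 - 18328)) = sqrt(-54 - 18340) = sqrt(-18394) = I*sqrt(18394)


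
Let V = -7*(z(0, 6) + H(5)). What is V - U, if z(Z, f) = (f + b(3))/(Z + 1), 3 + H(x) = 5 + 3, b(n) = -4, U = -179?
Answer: 130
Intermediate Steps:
H(x) = 5 (H(x) = -3 + (5 + 3) = -3 + 8 = 5)
z(Z, f) = (-4 + f)/(1 + Z) (z(Z, f) = (f - 4)/(Z + 1) = (-4 + f)/(1 + Z))
V = -49 (V = -7*((-4 + 6)/(1 + 0) + 5) = -7*(2/1 + 5) = -7*(1*2 + 5) = -7*(2 + 5) = -7*7 = -49)
V - U = -49 - 1*(-179) = -49 + 179 = 130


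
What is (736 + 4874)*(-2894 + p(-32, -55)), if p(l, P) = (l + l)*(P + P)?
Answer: 23259060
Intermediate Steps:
p(l, P) = 4*P*l (p(l, P) = (2*l)*(2*P) = 4*P*l)
(736 + 4874)*(-2894 + p(-32, -55)) = (736 + 4874)*(-2894 + 4*(-55)*(-32)) = 5610*(-2894 + 7040) = 5610*4146 = 23259060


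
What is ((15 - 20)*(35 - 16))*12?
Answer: -1140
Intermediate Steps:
((15 - 20)*(35 - 16))*12 = -5*19*12 = -95*12 = -1140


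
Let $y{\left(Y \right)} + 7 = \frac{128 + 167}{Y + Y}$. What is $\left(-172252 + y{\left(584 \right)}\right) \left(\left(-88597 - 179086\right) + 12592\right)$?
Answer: $\frac{51323854372747}{1168} \approx 4.3942 \cdot 10^{10}$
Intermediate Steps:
$y{\left(Y \right)} = -7 + \frac{295}{2 Y}$ ($y{\left(Y \right)} = -7 + \frac{128 + 167}{Y + Y} = -7 + \frac{295}{2 Y}$)
$\left(-172252 + y{\left(584 \right)}\right) \left(\left(-88597 - 179086\right) + 12592\right) = \left(-172252 - \left(7 - \frac{295}{2 \cdot 584}\right)\right) \left(\left(-88597 - 179086\right) + 12592\right) = \left(-172252 + \left(-7 + \frac{295}{2} \cdot \frac{1}{584}\right)\right) \left(-267683 + 12592\right) = \left(-172252 + \left(-7 + \frac{295}{1168}\right)\right) \left(-255091\right) = \left(-172252 - \frac{7881}{1168}\right) \left(-255091\right) = \left(- \frac{201198217}{1168}\right) \left(-255091\right) = \frac{51323854372747}{1168}$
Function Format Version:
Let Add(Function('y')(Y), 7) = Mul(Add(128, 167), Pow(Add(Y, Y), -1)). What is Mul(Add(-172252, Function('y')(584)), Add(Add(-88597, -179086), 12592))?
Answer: Rational(51323854372747, 1168) ≈ 4.3942e+10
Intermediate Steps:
Function('y')(Y) = Add(-7, Mul(Rational(295, 2), Pow(Y, -1))) (Function('y')(Y) = Add(-7, Mul(Add(128, 167), Pow(Add(Y, Y), -1))) = Add(-7, Mul(295, Pow(Mul(2, Y), -1))) = Add(-7, Mul(295, Mul(Rational(1, 2), Pow(Y, -1)))) = Add(-7, Mul(Rational(295, 2), Pow(Y, -1))))
Mul(Add(-172252, Function('y')(584)), Add(Add(-88597, -179086), 12592)) = Mul(Add(-172252, Add(-7, Mul(Rational(295, 2), Pow(584, -1)))), Add(Add(-88597, -179086), 12592)) = Mul(Add(-172252, Add(-7, Mul(Rational(295, 2), Rational(1, 584)))), Add(-267683, 12592)) = Mul(Add(-172252, Add(-7, Rational(295, 1168))), -255091) = Mul(Add(-172252, Rational(-7881, 1168)), -255091) = Mul(Rational(-201198217, 1168), -255091) = Rational(51323854372747, 1168)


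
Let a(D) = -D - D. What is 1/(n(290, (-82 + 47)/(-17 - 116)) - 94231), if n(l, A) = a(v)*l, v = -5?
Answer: -1/91331 ≈ -1.0949e-5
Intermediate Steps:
a(D) = -2*D
n(l, A) = 10*l (n(l, A) = (-2*(-5))*l = 10*l)
1/(n(290, (-82 + 47)/(-17 - 116)) - 94231) = 1/(10*290 - 94231) = 1/(2900 - 94231) = 1/(-91331) = -1/91331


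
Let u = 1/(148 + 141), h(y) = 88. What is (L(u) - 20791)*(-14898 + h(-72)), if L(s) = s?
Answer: 88987336380/289 ≈ 3.0791e+8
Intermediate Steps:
u = 1/289 ≈ 0.0034602
(L(u) - 20791)*(-14898 + h(-72)) = (1/289 - 20791)*(-14898 + 88) = -6008598/289*(-14810) = 88987336380/289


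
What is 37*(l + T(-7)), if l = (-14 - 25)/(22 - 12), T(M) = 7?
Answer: 1147/10 ≈ 114.70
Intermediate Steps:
l = -39/10 ≈ -3.9000
37*(l + T(-7)) = 37*(-39/10 + 7) = 37*(31/10) = 1147/10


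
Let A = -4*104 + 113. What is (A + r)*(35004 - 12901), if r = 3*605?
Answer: 33419736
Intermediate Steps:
r = 1815
A = -303 (A = -416 + 113 = -303)
(A + r)*(35004 - 12901) = (-303 + 1815)*(35004 - 12901) = 1512*22103 = 33419736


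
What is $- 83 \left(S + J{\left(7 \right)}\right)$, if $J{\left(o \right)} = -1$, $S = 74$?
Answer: $-6059$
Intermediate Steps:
$- 83 \left(S + J{\left(7 \right)}\right) = - 83 \left(74 - 1\right) = \left(-83\right) 73 = -6059$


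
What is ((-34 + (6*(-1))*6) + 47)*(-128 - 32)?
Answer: 3680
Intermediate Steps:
((-34 + (6*(-1))*6) + 47)*(-128 - 32) = ((-34 - 6*6) + 47)*(-160) = ((-34 - 36) + 47)*(-160) = (-70 + 47)*(-160) = -23*(-160) = 3680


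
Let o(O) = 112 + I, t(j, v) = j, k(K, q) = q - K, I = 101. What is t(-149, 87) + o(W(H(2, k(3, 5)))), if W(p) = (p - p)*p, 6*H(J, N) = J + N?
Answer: 64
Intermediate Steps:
H(J, N) = J/6 + N/6 (H(J, N) = (J + N)/6 = J/6 + N/6)
W(p) = 0 (W(p) = 0*p = 0)
o(O) = 213 (o(O) = 112 + 101 = 213)
t(-149, 87) + o(W(H(2, k(3, 5)))) = -149 + 213 = 64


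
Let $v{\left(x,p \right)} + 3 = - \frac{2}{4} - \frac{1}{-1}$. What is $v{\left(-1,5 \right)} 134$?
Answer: $-335$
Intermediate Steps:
$v{\left(x,p \right)} = - \frac{5}{2}$ ($v{\left(x,p \right)} = -3 - \left(-1 + \frac{1}{2}\right) = -3 - - \frac{1}{2} = -3 + \left(- \frac{1}{2} + 1\right) = -3 + \frac{1}{2} = - \frac{5}{2}$)
$v{\left(-1,5 \right)} 134 = \left(- \frac{5}{2}\right) 134 = -335$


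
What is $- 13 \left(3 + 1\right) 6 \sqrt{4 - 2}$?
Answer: $- 312 \sqrt{2} \approx -441.23$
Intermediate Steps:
$- 13 \left(3 + 1\right) 6 \sqrt{4 - 2} = - 13 \cdot 4 \cdot 6 \sqrt{2} = \left(-13\right) 24 \sqrt{2} = - 312 \sqrt{2}$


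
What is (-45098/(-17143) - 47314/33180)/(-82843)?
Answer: -619573/42605326470 ≈ -1.4542e-5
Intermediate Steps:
(-45098/(-17143) - 47314/33180)/(-82843) = (-45098*(-1/17143) - 47314*1/33180)*(-1/82843) = (45098/17143 - 23657/16590)*(-1/82843) = (619573/514290)*(-1/82843) = -619573/42605326470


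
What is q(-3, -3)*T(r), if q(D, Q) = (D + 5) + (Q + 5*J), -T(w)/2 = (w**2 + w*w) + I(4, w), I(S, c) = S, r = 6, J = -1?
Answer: 912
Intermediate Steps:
T(w) = -8 - 4*w**2 (T(w) = -2*((w**2 + w*w) + 4) = -2*((w**2 + w**2) + 4) = -2*(2*w**2 + 4) = -2*(4 + 2*w**2) = -8 - 4*w**2)
q(D, Q) = D + Q (q(D, Q) = (D + 5) + (Q + 5*(-1)) = (5 + D) + (Q - 5) = (5 + D) + (-5 + Q) = D + Q)
q(-3, -3)*T(r) = (-3 - 3)*(-8 - 4*6**2) = -6*(-8 - 4*36) = -6*(-8 - 144) = -6*(-152) = 912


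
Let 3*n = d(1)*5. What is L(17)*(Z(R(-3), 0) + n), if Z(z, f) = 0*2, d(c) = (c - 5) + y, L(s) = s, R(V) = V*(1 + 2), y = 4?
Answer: 0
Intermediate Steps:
R(V) = 3*V (R(V) = V*3 = 3*V)
d(c) = -1 + c (d(c) = (c - 5) + 4 = (-5 + c) + 4 = -1 + c)
Z(z, f) = 0
n = 0 (n = ((-1 + 1)*5)/3 = (0*5)/3 = (1/3)*0 = 0)
L(17)*(Z(R(-3), 0) + n) = 17*(0 + 0) = 17*0 = 0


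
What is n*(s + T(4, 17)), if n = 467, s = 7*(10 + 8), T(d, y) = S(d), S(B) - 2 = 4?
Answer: 61644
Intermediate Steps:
S(B) = 6 (S(B) = 2 + 4 = 6)
T(d, y) = 6
s = 126 (s = 7*18 = 126)
n*(s + T(4, 17)) = 467*(126 + 6) = 467*132 = 61644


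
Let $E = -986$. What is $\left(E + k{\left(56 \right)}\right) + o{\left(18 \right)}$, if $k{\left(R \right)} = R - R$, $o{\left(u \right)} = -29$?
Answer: $-1015$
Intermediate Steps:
$k{\left(R \right)} = 0$
$\left(E + k{\left(56 \right)}\right) + o{\left(18 \right)} = \left(-986 + 0\right) - 29 = -986 - 29 = -1015$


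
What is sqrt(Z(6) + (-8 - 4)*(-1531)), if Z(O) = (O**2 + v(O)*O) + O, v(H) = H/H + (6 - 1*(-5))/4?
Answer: 3*sqrt(8194)/2 ≈ 135.78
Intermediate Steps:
v(H) = 15/4 (v(H) = 1 + (6 + 5)*(1/4) = 1 + 11*(1/4) = 1 + 11/4 = 15/4)
Z(O) = O**2 + 19*O/4 (Z(O) = (O**2 + 15*O/4) + O = O**2 + 19*O/4)
sqrt(Z(6) + (-8 - 4)*(-1531)) = sqrt((1/4)*6*(19 + 4*6) + (-8 - 4)*(-1531)) = sqrt((1/4)*6*(19 + 24) - 12*(-1531)) = sqrt((1/4)*6*43 + 18372) = sqrt(129/2 + 18372) = sqrt(36873/2) = 3*sqrt(8194)/2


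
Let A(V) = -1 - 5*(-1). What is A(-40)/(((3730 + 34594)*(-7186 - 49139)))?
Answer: -1/539649825 ≈ -1.8531e-9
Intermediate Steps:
A(V) = 4 (A(V) = -1 + 5 = 4)
A(-40)/(((3730 + 34594)*(-7186 - 49139))) = 4/(((3730 + 34594)*(-7186 - 49139))) = 4/((38324*(-56325))) = 4/(-2158599300) = 4*(-1/2158599300) = -1/539649825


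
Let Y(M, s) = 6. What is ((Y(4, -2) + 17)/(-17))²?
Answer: 529/289 ≈ 1.8305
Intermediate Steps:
((Y(4, -2) + 17)/(-17))² = ((6 + 17)/(-17))² = (23*(-1/17))² = (-23/17)² = 529/289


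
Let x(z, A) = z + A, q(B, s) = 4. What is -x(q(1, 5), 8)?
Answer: -12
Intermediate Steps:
x(z, A) = A + z
-x(q(1, 5), 8) = -(8 + 4) = -1*12 = -12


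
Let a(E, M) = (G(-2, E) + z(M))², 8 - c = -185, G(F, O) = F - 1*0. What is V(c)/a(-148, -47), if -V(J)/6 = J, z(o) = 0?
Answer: -579/2 ≈ -289.50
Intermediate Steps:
G(F, O) = F (G(F, O) = F + 0 = F)
c = 193 (c = 8 - 1*(-185) = 8 + 185 = 193)
a(E, M) = 4 (a(E, M) = (-2 + 0)² = (-2)² = 4)
V(J) = -6*J
V(c)/a(-148, -47) = -6*193/4 = -1158*¼ = -579/2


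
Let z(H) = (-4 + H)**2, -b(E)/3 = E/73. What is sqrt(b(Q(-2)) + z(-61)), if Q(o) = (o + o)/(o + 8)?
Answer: sqrt(22515171)/73 ≈ 65.000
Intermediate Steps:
Q(o) = 2*o/(8 + o) (Q(o) = (2*o)/(8 + o) = 2*o/(8 + o))
b(E) = -3*E/73
sqrt(b(Q(-2)) + z(-61)) = sqrt(-6*(-2)/(73*(8 - 2)) + (-4 - 61)**2) = sqrt(-6*(-2)/(73*6) + (-65)**2) = sqrt(-6*(-2)/(73*6) + 4225) = sqrt(-3/73*(-2/3) + 4225) = sqrt(2/73 + 4225) = sqrt(308427/73) = sqrt(22515171)/73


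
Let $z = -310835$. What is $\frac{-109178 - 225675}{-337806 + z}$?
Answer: $\frac{334853}{648641} \approx 0.51624$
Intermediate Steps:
$\frac{-109178 - 225675}{-337806 + z} = \frac{-109178 - 225675}{-337806 - 310835} = - \frac{334853}{-648641} = \left(-334853\right) \left(- \frac{1}{648641}\right) = \frac{334853}{648641}$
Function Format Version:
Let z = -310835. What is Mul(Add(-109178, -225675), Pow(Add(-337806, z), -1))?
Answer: Rational(334853, 648641) ≈ 0.51624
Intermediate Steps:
Mul(Add(-109178, -225675), Pow(Add(-337806, z), -1)) = Mul(Add(-109178, -225675), Pow(Add(-337806, -310835), -1)) = Mul(-334853, Pow(-648641, -1)) = Mul(-334853, Rational(-1, 648641)) = Rational(334853, 648641)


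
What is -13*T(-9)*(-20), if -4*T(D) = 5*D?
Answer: 2925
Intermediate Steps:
T(D) = -5*D/4
-13*T(-9)*(-20) = -(-65)*(-9)/4*(-20) = -13*45/4*(-20) = -585/4*(-20) = 2925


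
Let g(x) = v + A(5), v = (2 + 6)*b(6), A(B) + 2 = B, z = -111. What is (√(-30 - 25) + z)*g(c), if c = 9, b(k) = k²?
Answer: -32301 + 291*I*√55 ≈ -32301.0 + 2158.1*I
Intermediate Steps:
A(B) = -2 + B
v = 288 (v = (2 + 6)*6² = 8*36 = 288)
g(x) = 291 (g(x) = 288 + (-2 + 5) = 288 + 3 = 291)
(√(-30 - 25) + z)*g(c) = (√(-30 - 25) - 111)*291 = (√(-55) - 111)*291 = (I*√55 - 111)*291 = (-111 + I*√55)*291 = -32301 + 291*I*√55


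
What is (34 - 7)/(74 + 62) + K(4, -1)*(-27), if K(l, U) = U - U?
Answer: 27/136 ≈ 0.19853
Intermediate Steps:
K(l, U) = 0
(34 - 7)/(74 + 62) + K(4, -1)*(-27) = (34 - 7)/(74 + 62) + 0*(-27) = 27/136 + 0 = 27/136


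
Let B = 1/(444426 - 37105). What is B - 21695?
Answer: -8836829094/407321 ≈ -21695.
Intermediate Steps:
B = 1/407321 ≈ 2.4551e-6
B - 21695 = 1/407321 - 21695 = -8836829094/407321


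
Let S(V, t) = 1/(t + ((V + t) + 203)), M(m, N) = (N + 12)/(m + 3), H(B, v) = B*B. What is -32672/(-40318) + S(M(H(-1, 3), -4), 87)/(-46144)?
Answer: 285693357377/352552203584 ≈ 0.81036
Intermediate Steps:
H(B, v) = B**2
M(m, N) = (12 + N)/(3 + m)
S(V, t) = 1/(203 + V + 2*t) (S(V, t) = 1/(t + (203 + V + t)) = 1/(203 + V + 2*t))
-32672/(-40318) + S(M(H(-1, 3), -4), 87)/(-46144) = -32672/(-40318) + 1/((203 + (12 - 4)/(3 + (-1)**2) + 2*87)*(-46144)) = -32672*(-1/40318) - 1/46144/(203 + 8/(3 + 1) + 174) = 16336/20159 - 1/46144/(203 + 8/4 + 174) = 16336/20159 - 1/46144/(203 + (1/4)*8 + 174) = 16336/20159 - 1/46144/(203 + 2 + 174) = 16336/20159 - 1/46144/379 = 16336/20159 + (1/379)*(-1/46144) = 16336/20159 - 1/17488576 = 285693357377/352552203584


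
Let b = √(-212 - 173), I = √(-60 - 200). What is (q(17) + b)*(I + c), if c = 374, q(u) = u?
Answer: 2*(17 + I*√385)*(187 + I*√65) ≈ 6041.6 + 7612.5*I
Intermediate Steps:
I = 2*I*√65 (I = √(-260) = 2*I*√65 ≈ 16.125*I)
b = I*√385 (b = √(-385) = I*√385 ≈ 19.621*I)
(q(17) + b)*(I + c) = (17 + I*√385)*(2*I*√65 + 374) = (17 + I*√385)*(374 + 2*I*√65)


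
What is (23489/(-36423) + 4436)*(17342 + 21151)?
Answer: 690944812103/4047 ≈ 1.7073e+8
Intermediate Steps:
(23489/(-36423) + 4436)*(17342 + 21151) = (23489*(-1/36423) + 4436)*38493 = (-23489/36423 + 4436)*38493 = (161548939/36423)*38493 = 690944812103/4047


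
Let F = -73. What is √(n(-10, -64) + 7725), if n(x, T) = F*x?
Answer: √8455 ≈ 91.951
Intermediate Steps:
n(x, T) = -73*x
√(n(-10, -64) + 7725) = √(-73*(-10) + 7725) = √(730 + 7725) = √8455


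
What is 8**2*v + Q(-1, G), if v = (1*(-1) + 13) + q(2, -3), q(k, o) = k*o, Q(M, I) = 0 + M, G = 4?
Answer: 383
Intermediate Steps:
Q(M, I) = M
v = 6 (v = (1*(-1) + 13) + 2*(-3) = (-1 + 13) - 6 = 12 - 6 = 6)
8**2*v + Q(-1, G) = 8**2*6 - 1 = 64*6 - 1 = 384 - 1 = 383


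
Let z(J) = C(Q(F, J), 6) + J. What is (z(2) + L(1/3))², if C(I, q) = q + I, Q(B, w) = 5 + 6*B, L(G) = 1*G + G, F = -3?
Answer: 169/9 ≈ 18.778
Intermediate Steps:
L(G) = 2*G (L(G) = G + G = 2*G)
C(I, q) = I + q
z(J) = -7 + J (z(J) = ((5 + 6*(-3)) + 6) + J = ((5 - 18) + 6) + J = (-13 + 6) + J = -7 + J)
(z(2) + L(1/3))² = ((-7 + 2) + 2/3)² = (-5 + 2*(⅓))² = (-5 + ⅔)² = (-13/3)² = 169/9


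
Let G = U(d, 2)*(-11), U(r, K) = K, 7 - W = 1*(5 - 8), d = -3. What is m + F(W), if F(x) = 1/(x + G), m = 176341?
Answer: 2116091/12 ≈ 1.7634e+5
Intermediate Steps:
W = 10 (W = 7 - (5 - 8) = 7 - (-3) = 7 - 1*(-3) = 7 + 3 = 10)
G = -22 (G = 2*(-11) = -22)
F(x) = 1/(-22 + x) (F(x) = 1/(x - 22) = 1/(-22 + x))
m + F(W) = 176341 + 1/(-22 + 10) = 176341 + 1/(-12) = 176341 - 1/12 = 2116091/12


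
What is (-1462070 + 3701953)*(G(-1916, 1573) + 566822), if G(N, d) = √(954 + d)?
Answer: 1269614961826 + 42557777*√7 ≈ 1.2697e+12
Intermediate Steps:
(-1462070 + 3701953)*(G(-1916, 1573) + 566822) = (-1462070 + 3701953)*(√(954 + 1573) + 566822) = 2239883*(√2527 + 566822) = 2239883*(19*√7 + 566822) = 2239883*(566822 + 19*√7) = 1269614961826 + 42557777*√7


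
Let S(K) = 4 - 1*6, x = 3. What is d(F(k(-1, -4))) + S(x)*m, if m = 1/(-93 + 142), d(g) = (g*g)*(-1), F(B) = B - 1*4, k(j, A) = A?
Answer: -3138/49 ≈ -64.041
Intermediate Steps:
F(B) = -4 + B (F(B) = B - 4 = -4 + B)
d(g) = -g² (d(g) = g²*(-1) = -g²)
m = 1/49 ≈ 0.020408
S(K) = -2 (S(K) = 4 - 6 = -2)
d(F(k(-1, -4))) + S(x)*m = -(-4 - 4)² - 2*1/49 = -1*(-8)² - 2/49 = -1*64 - 2/49 = -64 - 2/49 = -3138/49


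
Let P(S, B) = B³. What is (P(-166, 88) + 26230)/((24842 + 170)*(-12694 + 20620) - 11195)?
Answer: 707702/198233917 ≈ 0.0035700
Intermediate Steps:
(P(-166, 88) + 26230)/((24842 + 170)*(-12694 + 20620) - 11195) = (88³ + 26230)/((24842 + 170)*(-12694 + 20620) - 11195) = (681472 + 26230)/(25012*7926 - 11195) = 707702/(198245112 - 11195) = 707702/198233917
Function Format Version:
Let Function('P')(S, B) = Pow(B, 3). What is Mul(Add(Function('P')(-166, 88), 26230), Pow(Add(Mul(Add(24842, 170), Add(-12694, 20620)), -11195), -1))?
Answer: Rational(707702, 198233917) ≈ 0.0035700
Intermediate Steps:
Mul(Add(Function('P')(-166, 88), 26230), Pow(Add(Mul(Add(24842, 170), Add(-12694, 20620)), -11195), -1)) = Mul(Add(Pow(88, 3), 26230), Pow(Add(Mul(Add(24842, 170), Add(-12694, 20620)), -11195), -1)) = Mul(Add(681472, 26230), Pow(Add(Mul(25012, 7926), -11195), -1)) = Mul(707702, Pow(Add(198245112, -11195), -1)) = Mul(707702, Pow(198233917, -1)) = Mul(707702, Rational(1, 198233917)) = Rational(707702, 198233917)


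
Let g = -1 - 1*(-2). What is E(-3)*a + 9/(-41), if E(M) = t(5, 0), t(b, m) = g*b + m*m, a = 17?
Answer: 3476/41 ≈ 84.781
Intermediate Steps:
g = 1 (g = -1 + 2 = 1)
t(b, m) = b + m² (t(b, m) = 1*b + m*m = b + m²)
E(M) = 5 (E(M) = 5 + 0² = 5 + 0 = 5)
E(-3)*a + 9/(-41) = 5*17 + 9/(-41) = 85 + 9*(-1/41) = 85 - 9/41 = 3476/41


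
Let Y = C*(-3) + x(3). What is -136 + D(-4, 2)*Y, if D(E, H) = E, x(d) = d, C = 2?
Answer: -124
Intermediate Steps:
Y = -3 (Y = 2*(-3) + 3 = -6 + 3 = -3)
-136 + D(-4, 2)*Y = -136 - 4*(-3) = -136 + 12 = -124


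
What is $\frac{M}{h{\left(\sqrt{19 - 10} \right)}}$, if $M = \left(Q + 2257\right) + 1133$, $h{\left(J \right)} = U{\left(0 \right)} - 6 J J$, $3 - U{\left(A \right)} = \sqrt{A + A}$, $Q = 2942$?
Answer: $- \frac{6332}{51} \approx -124.16$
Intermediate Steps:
$U{\left(A \right)} = 3 - \sqrt{2} \sqrt{A}$ ($U{\left(A \right)} = 3 - \sqrt{A + A} = 3 - \sqrt{2 A} = 3 - \sqrt{2} \sqrt{A}$)
$h{\left(J \right)} = 3 - 6 J^{2}$ ($h{\left(J \right)} = \left(3 - \sqrt{2} \sqrt{0}\right) - 6 J J = \left(3 - \sqrt{2} \cdot 0\right) - 6 J^{2} = \left(3 + 0\right) - 6 J^{2} = 3 - 6 J^{2}$)
$M = 6332$ ($M = \left(2942 + 2257\right) + 1133 = 5199 + 1133 = 6332$)
$\frac{M}{h{\left(\sqrt{19 - 10} \right)}} = \frac{6332}{3 - 6 \left(\sqrt{19 - 10}\right)^{2}} = \frac{6332}{3 - 6 \left(\sqrt{9}\right)^{2}} = \frac{6332}{3 - 6 \cdot 3^{2}} = \frac{6332}{3 - 54} = \frac{6332}{-51} = 6332 \left(- \frac{1}{51}\right) = - \frac{6332}{51}$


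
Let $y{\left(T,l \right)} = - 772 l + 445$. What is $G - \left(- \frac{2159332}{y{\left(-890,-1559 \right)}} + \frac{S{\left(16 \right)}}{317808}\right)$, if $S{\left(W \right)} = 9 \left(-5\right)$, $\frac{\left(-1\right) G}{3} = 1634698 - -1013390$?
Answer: $- \frac{48250498841681125}{6073628688} \approx -7.9443 \cdot 10^{6}$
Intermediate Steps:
$y{\left(T,l \right)} = 445 - 772 l$
$G = -7944264$ ($G = - 3 \left(1634698 - -1013390\right) = - 3 \left(1634698 + 1013390\right) = \left(-3\right) 2648088 = -7944264$)
$S{\left(W \right)} = -45$
$G - \left(- \frac{2159332}{y{\left(-890,-1559 \right)}} + \frac{S{\left(16 \right)}}{317808}\right) = -7944264 - \left(- \frac{2159332}{445 - -1203548} - \frac{45}{317808}\right) = -7944264 - \left(- \frac{2159332}{445 + 1203548} - \frac{5}{35312}\right) = -7944264 - \left(- \frac{2159332}{1203993} - \frac{5}{35312}\right) = -7944264 - \left(\left(-2159332\right) \frac{1}{1203993} - \frac{5}{35312}\right) = -7944264 - \left(- \frac{308476}{171999} - \frac{5}{35312}\right) = -7944264 - - \frac{10893764507}{6073628688} = -7944264 + \frac{10893764507}{6073628688} = - \frac{48250498841681125}{6073628688}$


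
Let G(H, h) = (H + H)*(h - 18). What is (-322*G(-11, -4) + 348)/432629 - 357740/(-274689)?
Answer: 112054558960/118838427381 ≈ 0.94291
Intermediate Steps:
G(H, h) = 2*H*(-18 + h) (G(H, h) = (2*H)*(-18 + h) = 2*H*(-18 + h))
(-322*G(-11, -4) + 348)/432629 - 357740/(-274689) = (-644*(-11)*(-18 - 4) + 348)/432629 - 357740/(-274689) = (-644*(-11)*(-22) + 348)*(1/432629) - 357740*(-1/274689) = (-322*484 + 348)*(1/432629) + 357740/274689 = (-155848 + 348)*(1/432629) + 357740/274689 = -155500*1/432629 + 357740/274689 = -155500/432629 + 357740/274689 = 112054558960/118838427381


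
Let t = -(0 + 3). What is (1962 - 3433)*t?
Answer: 4413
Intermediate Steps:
t = -3 (t = -1*3 = -3)
(1962 - 3433)*t = (1962 - 3433)*(-3) = -1471*(-3) = 4413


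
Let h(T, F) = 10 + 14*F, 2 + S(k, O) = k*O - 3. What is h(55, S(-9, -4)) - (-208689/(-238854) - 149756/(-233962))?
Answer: 4121225020645/9313793258 ≈ 442.49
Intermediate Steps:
S(k, O) = -5 + O*k (S(k, O) = -2 + (k*O - 3) = -2 + (O*k - 3) = -2 + (-3 + O*k) = -5 + O*k)
h(55, S(-9, -4)) - (-208689/(-238854) - 149756/(-233962)) = (10 + 14*(-5 - 4*(-9))) - (-208689/(-238854) - 149756/(-233962)) = (10 + 14*(-5 + 36)) - (-208689*(-1/238854) - 149756*(-1/233962)) = (10 + 14*31) - (69563/79618 + 74878/116981) = (10 + 434) - 1*14099185907/9313793258 = 444 - 14099185907/9313793258 = 4121225020645/9313793258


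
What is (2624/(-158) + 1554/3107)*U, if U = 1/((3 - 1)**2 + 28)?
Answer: -1976809/3927248 ≈ -0.50336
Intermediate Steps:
U = 1/32 (U = 1/(2**2 + 28) = 1/(4 + 28) = 1/32 ≈ 0.031250)
(2624/(-158) + 1554/3107)*U = (2624/(-158) + 1554/3107)*(1/32) = (2624*(-1/158) + 1554*(1/3107))*(1/32) = (-1312/79 + 1554/3107)*(1/32) = -3953618/245453*1/32 = -1976809/3927248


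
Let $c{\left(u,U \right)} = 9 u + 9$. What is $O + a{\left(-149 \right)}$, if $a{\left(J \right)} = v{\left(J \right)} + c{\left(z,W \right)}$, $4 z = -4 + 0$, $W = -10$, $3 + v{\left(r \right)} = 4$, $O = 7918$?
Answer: $7919$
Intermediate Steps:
$v{\left(r \right)} = 1$ ($v{\left(r \right)} = -3 + 4 = 1$)
$z = -1$ ($z = \frac{-4 + 0}{4} = \frac{1}{4} \left(-4\right) = -1$)
$c{\left(u,U \right)} = 9 + 9 u$
$a{\left(J \right)} = 1$ ($a{\left(J \right)} = 1 + \left(9 + 9 \left(-1\right)\right) = 1 + \left(9 - 9\right) = 1 + 0 = 1$)
$O + a{\left(-149 \right)} = 7918 + 1 = 7919$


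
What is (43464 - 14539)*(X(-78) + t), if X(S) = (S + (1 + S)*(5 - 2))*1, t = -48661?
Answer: -1416457250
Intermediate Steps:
X(S) = 3 + 4*S (X(S) = (S + (1 + S)*3)*1 = (S + (3 + 3*S))*1 = (3 + 4*S)*1 = 3 + 4*S)
(43464 - 14539)*(X(-78) + t) = (43464 - 14539)*((3 + 4*(-78)) - 48661) = 28925*((3 - 312) - 48661) = 28925*(-309 - 48661) = 28925*(-48970) = -1416457250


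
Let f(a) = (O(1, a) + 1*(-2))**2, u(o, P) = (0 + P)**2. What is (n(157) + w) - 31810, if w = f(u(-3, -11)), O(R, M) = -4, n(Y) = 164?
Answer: -31610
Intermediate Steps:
u(o, P) = P**2
f(a) = 36 (f(a) = (-4 + 1*(-2))**2 = (-4 - 2)**2 = (-6)**2 = 36)
w = 36
(n(157) + w) - 31810 = (164 + 36) - 31810 = 200 - 31810 = -31610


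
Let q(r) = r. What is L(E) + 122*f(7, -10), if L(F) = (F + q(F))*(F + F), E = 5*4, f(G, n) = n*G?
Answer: -6940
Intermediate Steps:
f(G, n) = G*n
E = 20
L(F) = 4*F**2 (L(F) = (F + F)*(F + F) = (2*F)*(2*F) = 4*F**2)
L(E) + 122*f(7, -10) = 4*20**2 + 122*(7*(-10)) = 4*400 + 122*(-70) = 1600 - 8540 = -6940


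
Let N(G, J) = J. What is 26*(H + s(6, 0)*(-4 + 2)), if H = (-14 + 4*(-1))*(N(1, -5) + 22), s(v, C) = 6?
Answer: -8268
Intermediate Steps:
H = -306 (H = (-14 + 4*(-1))*(-5 + 22) = (-14 - 4)*17 = -18*17 = -306)
26*(H + s(6, 0)*(-4 + 2)) = 26*(-306 + 6*(-4 + 2)) = 26*(-306 + 6*(-2)) = 26*(-306 - 12) = 26*(-318) = -8268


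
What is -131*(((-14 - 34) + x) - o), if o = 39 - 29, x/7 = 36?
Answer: -25414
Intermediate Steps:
x = 252 (x = 7*36 = 252)
o = 10
-131*(((-14 - 34) + x) - o) = -131*(((-14 - 34) + 252) - 1*10) = -131*((-48 + 252) - 10) = -131*(204 - 10) = -131*194 = -25414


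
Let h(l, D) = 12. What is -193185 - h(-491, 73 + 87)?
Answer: -193197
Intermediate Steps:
-193185 - h(-491, 73 + 87) = -193185 - 1*12 = -193185 - 12 = -193197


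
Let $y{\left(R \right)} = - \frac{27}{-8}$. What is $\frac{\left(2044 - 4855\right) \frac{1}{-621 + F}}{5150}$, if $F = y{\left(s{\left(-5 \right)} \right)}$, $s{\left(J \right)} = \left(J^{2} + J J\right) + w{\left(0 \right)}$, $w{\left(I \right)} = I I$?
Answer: $\frac{3748}{4241025} \approx 0.00088375$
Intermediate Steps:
$w{\left(I \right)} = I^{2}$
$s{\left(J \right)} = 2 J^{2}$ ($s{\left(J \right)} = \left(J^{2} + J J\right) + 0^{2} = \left(J^{2} + J^{2}\right) + 0 = 2 J^{2} + 0 = 2 J^{2}$)
$y{\left(R \right)} = \frac{27}{8}$ ($y{\left(R \right)} = \left(-27\right) \left(- \frac{1}{8}\right) = \frac{27}{8}$)
$F = \frac{27}{8} \approx 3.375$
$\frac{\left(2044 - 4855\right) \frac{1}{-621 + F}}{5150} = \frac{\left(2044 - 4855\right) \frac{1}{-621 + \frac{27}{8}}}{5150} = - \frac{2811}{- \frac{4941}{8}} \cdot \frac{1}{5150} = \left(-2811\right) \left(- \frac{8}{4941}\right) \frac{1}{5150} = \frac{7496}{1647} \cdot \frac{1}{5150} = \frac{3748}{4241025}$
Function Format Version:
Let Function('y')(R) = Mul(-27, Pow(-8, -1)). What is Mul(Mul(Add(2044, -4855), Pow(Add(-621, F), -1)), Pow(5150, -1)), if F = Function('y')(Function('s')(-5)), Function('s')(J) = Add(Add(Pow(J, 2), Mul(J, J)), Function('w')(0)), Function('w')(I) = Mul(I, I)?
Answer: Rational(3748, 4241025) ≈ 0.00088375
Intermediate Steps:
Function('w')(I) = Pow(I, 2)
Function('s')(J) = Mul(2, Pow(J, 2)) (Function('s')(J) = Add(Add(Pow(J, 2), Mul(J, J)), Pow(0, 2)) = Add(Add(Pow(J, 2), Pow(J, 2)), 0) = Add(Mul(2, Pow(J, 2)), 0) = Mul(2, Pow(J, 2)))
Function('y')(R) = Rational(27, 8) (Function('y')(R) = Mul(-27, Rational(-1, 8)) = Rational(27, 8))
F = Rational(27, 8) ≈ 3.3750
Mul(Mul(Add(2044, -4855), Pow(Add(-621, F), -1)), Pow(5150, -1)) = Mul(Mul(Add(2044, -4855), Pow(Add(-621, Rational(27, 8)), -1)), Pow(5150, -1)) = Mul(Mul(-2811, Pow(Rational(-4941, 8), -1)), Rational(1, 5150)) = Mul(Mul(-2811, Rational(-8, 4941)), Rational(1, 5150)) = Mul(Rational(7496, 1647), Rational(1, 5150)) = Rational(3748, 4241025)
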